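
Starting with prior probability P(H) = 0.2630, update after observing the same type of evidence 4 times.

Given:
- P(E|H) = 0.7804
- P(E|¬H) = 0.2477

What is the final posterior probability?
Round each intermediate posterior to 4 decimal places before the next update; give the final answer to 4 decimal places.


Sequential Bayesian updating:

Initial prior: P(H) = 0.2630

Update 1:
  P(E) = 0.7804 × 0.2630 + 0.2477 × 0.7370 = 0.20524520 + 0.18255490 = 0.38780010
  P(H|E) = 0.20524520 / 0.38780010 = 0.5293

Update 2:
  P(E) = 0.7804 × 0.5293 + 0.2477 × 0.4707 = 0.41306572 + 0.11659239 = 0.52965811
  P(H|E) = 0.41306572 / 0.52965811 = 0.7799

Update 3:
  P(E) = 0.7804 × 0.7799 + 0.2477 × 0.2201 = 0.60863396 + 0.05451877 = 0.66315273
  P(H|E) = 0.60863396 / 0.66315273 = 0.9178

Update 4:
  P(E) = 0.7804 × 0.9178 + 0.2477 × 0.0822 = 0.71625112 + 0.02036094 = 0.73661206
  P(H|E) = 0.71625112 / 0.73661206 = 0.9724

Final posterior: 0.9724


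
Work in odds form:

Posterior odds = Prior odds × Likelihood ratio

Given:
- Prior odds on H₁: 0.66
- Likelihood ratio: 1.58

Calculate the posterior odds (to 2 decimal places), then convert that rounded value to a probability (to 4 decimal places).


Step 1: Calculate posterior odds
Posterior odds = Prior odds × LR
               = 0.66 × 1.58
               = 1.04

Step 2: Convert to probability
P(H₁|E) = Posterior odds / (1 + Posterior odds)
       = 1.04 / (1 + 1.04)
       = 1.04 / 2.04
       = 0.5098

The evidence increased P(H₁) from 0.3976 to 0.5098.


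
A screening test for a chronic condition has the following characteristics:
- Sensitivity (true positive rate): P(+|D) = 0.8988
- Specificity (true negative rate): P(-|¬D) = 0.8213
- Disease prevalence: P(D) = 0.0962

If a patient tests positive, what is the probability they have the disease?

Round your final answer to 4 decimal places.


Let D = has disease, + = positive test

Given:
- P(D) = 0.0962 (prevalence)
- P(+|D) = 0.8988 (sensitivity)
- P(-|¬D) = 0.8213 (specificity)
- P(+|¬D) = 0.1787 (false positive rate = 1 - specificity)

Step 1: Find P(+)
P(+) = P(+|D)P(D) + P(+|¬D)P(¬D)
     = 0.8988 × 0.0962 + 0.1787 × 0.9038
     = 0.08646456 + 0.16150906
     = 0.24797362

Step 2: Apply Bayes' theorem for P(D|+)
P(D|+) = P(+|D)P(D) / P(+)
       = 0.08646456 / 0.24797362
       = 0.3487


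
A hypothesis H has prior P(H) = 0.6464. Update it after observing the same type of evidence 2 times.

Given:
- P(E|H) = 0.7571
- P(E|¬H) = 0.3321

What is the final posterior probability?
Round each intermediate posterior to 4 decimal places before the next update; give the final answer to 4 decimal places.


Sequential Bayesian updating:

Initial prior: P(H) = 0.6464

Update 1:
  P(E) = 0.7571 × 0.6464 + 0.3321 × 0.3536 = 0.48938944 + 0.11743056 = 0.60682000
  P(H|E) = 0.48938944 / 0.60682000 = 0.8065

Update 2:
  P(E) = 0.7571 × 0.8065 + 0.3321 × 0.1935 = 0.61060115 + 0.06426135 = 0.67486250
  P(H|E) = 0.61060115 / 0.67486250 = 0.9048

Final posterior: 0.9048


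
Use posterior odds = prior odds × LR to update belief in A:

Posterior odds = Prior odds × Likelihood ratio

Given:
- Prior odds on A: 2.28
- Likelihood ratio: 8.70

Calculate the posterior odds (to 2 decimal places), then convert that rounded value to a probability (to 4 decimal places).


Step 1: Calculate posterior odds
Posterior odds = Prior odds × LR
               = 2.28 × 8.70
               = 19.84

Step 2: Convert to probability
P(A|E) = Posterior odds / (1 + Posterior odds)
       = 19.84 / (1 + 19.84)
       = 19.84 / 20.84
       = 0.9520

The evidence increased P(A) from 0.6951 to 0.9520.


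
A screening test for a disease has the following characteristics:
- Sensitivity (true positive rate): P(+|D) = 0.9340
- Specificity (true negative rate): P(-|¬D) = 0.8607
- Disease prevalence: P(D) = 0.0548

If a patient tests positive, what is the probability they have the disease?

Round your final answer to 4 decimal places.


Let D = has disease, + = positive test

Given:
- P(D) = 0.0548 (prevalence)
- P(+|D) = 0.9340 (sensitivity)
- P(-|¬D) = 0.8607 (specificity)
- P(+|¬D) = 0.1393 (false positive rate = 1 - specificity)

Step 1: Find P(+)
P(+) = P(+|D)P(D) + P(+|¬D)P(¬D)
     = 0.9340 × 0.0548 + 0.1393 × 0.9452
     = 0.05118320 + 0.13166636
     = 0.18284956

Step 2: Apply Bayes' theorem for P(D|+)
P(D|+) = P(+|D)P(D) / P(+)
       = 0.05118320 / 0.18284956
       = 0.2799


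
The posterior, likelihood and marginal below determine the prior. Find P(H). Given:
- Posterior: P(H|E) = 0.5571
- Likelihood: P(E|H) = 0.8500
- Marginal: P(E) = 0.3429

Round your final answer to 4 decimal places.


From Bayes' theorem: P(H|E) = P(E|H) × P(H) / P(E)

Rearranging for P(H):
P(H) = P(H|E) × P(E) / P(E|H)
     = 0.5571 × 0.3429 / 0.8500
     = 0.19102959 / 0.8500
     = 0.2247


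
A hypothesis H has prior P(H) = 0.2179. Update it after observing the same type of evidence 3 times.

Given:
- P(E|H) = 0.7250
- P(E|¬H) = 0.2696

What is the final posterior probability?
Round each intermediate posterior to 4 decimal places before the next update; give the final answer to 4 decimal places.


Sequential Bayesian updating:

Initial prior: P(H) = 0.2179

Update 1:
  P(E) = 0.7250 × 0.2179 + 0.2696 × 0.7821 = 0.15797750 + 0.21085416 = 0.36883166
  P(H|E) = 0.15797750 / 0.36883166 = 0.4283

Update 2:
  P(E) = 0.7250 × 0.4283 + 0.2696 × 0.5717 = 0.31051750 + 0.15413032 = 0.46464782
  P(H|E) = 0.31051750 / 0.46464782 = 0.6683

Update 3:
  P(E) = 0.7250 × 0.6683 + 0.2696 × 0.3317 = 0.48451750 + 0.08942632 = 0.57394382
  P(H|E) = 0.48451750 / 0.57394382 = 0.8442

Final posterior: 0.8442


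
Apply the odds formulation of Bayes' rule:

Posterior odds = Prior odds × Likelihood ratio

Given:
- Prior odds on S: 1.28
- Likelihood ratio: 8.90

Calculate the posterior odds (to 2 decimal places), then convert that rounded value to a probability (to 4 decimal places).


Step 1: Calculate posterior odds
Posterior odds = Prior odds × LR
               = 1.28 × 8.90
               = 11.39

Step 2: Convert to probability
P(S|E) = Posterior odds / (1 + Posterior odds)
       = 11.39 / (1 + 11.39)
       = 11.39 / 12.39
       = 0.9193

The evidence increased P(S) from 0.5614 to 0.9193.


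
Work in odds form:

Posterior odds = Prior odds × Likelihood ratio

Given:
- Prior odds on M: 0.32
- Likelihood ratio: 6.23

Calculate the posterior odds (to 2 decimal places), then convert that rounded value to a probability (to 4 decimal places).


Step 1: Calculate posterior odds
Posterior odds = Prior odds × LR
               = 0.32 × 6.23
               = 1.99

Step 2: Convert to probability
P(M|E) = Posterior odds / (1 + Posterior odds)
       = 1.99 / (1 + 1.99)
       = 1.99 / 2.99
       = 0.6656

The evidence increased P(M) from 0.2424 to 0.6656.


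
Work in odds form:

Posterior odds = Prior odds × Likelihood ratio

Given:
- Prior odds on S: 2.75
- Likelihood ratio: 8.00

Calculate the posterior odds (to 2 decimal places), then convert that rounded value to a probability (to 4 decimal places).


Step 1: Calculate posterior odds
Posterior odds = Prior odds × LR
               = 2.75 × 8.00
               = 22.00

Step 2: Convert to probability
P(S|E) = Posterior odds / (1 + Posterior odds)
       = 22.00 / (1 + 22.00)
       = 22.00 / 23.00
       = 0.9565

The evidence increased P(S) from 0.7333 to 0.9565.


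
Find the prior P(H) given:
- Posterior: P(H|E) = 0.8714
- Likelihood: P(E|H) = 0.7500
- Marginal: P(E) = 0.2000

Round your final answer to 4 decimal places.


From Bayes' theorem: P(H|E) = P(E|H) × P(H) / P(E)

Rearranging for P(H):
P(H) = P(H|E) × P(E) / P(E|H)
     = 0.8714 × 0.2000 / 0.7500
     = 0.17428000 / 0.7500
     = 0.2324


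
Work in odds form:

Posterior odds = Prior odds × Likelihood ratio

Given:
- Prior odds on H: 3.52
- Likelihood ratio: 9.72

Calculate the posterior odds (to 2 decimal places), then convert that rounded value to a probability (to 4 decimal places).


Step 1: Calculate posterior odds
Posterior odds = Prior odds × LR
               = 3.52 × 9.72
               = 34.21

Step 2: Convert to probability
P(H|E) = Posterior odds / (1 + Posterior odds)
       = 34.21 / (1 + 34.21)
       = 34.21 / 35.21
       = 0.9716

The evidence increased P(H) from 0.7788 to 0.9716.


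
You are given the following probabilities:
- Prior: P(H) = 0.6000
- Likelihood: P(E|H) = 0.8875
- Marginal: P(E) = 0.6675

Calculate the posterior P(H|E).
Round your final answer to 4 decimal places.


Using Bayes' theorem:

P(H|E) = P(E|H) × P(H) / P(E)
       = 0.8875 × 0.6000 / 0.6675
       = 0.53250000 / 0.6675
       = 0.7978

The evidence strengthens our belief in H.
Prior: 0.6000 → Posterior: 0.7978


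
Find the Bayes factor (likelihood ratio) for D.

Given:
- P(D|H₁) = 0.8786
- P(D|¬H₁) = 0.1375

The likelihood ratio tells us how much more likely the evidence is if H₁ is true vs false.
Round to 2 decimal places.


Likelihood Ratio (LR) = P(D|H₁) / P(D|¬H₁)

LR = 0.8786 / 0.1375
   = 6.39

The evidence is 6.39 times more likely if H₁ is true than if H₁ is false.
LR > 1, so observing D raises the odds in favor of H₁.


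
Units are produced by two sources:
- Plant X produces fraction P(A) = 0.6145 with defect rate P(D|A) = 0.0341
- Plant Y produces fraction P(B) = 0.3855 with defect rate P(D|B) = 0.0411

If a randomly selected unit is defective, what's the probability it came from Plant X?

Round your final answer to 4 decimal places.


Let A = from Plant X, D = defective

Given:
- P(A) = 0.6145, P(B) = 0.3855
- P(D|A) = 0.0341, P(D|B) = 0.0411

Step 1: Find P(D)
P(D) = P(D|A)P(A) + P(D|B)P(B)
     = 0.0341 × 0.6145 + 0.0411 × 0.3855
     = 0.02095445 + 0.01584405
     = 0.03679850

Step 2: Apply Bayes' theorem
P(A|D) = P(D|A)P(A) / P(D)
       = 0.02095445 / 0.03679850
       = 0.5694


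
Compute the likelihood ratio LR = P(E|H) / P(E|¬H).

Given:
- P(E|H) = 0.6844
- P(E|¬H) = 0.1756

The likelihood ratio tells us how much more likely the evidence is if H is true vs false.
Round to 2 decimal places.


Likelihood Ratio (LR) = P(E|H) / P(E|¬H)

LR = 0.6844 / 0.1756
   = 3.90

The evidence is 3.90 times more likely if H is true than if H is false.
LR > 1, so observing E raises the odds in favor of H.


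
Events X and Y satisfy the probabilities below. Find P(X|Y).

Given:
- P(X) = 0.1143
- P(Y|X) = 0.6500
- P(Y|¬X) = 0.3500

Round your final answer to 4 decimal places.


Bayes' theorem: P(X|Y) = P(Y|X) × P(X) / P(Y)

Step 1: Calculate P(Y) using law of total probability
P(Y) = P(Y|X)P(X) + P(Y|¬X)P(¬X)
     = 0.6500 × 0.1143 + 0.3500 × 0.8857
     = 0.07429500 + 0.30999500
     = 0.38429000

Step 2: Apply Bayes' theorem
P(X|Y) = P(Y|X) × P(X) / P(Y)
       = 0.07429500 / 0.38429000
       = 0.1933


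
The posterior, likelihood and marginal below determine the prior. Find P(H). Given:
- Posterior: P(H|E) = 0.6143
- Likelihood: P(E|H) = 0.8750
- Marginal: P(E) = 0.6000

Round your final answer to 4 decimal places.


From Bayes' theorem: P(H|E) = P(E|H) × P(H) / P(E)

Rearranging for P(H):
P(H) = P(H|E) × P(E) / P(E|H)
     = 0.6143 × 0.6000 / 0.8750
     = 0.36858000 / 0.8750
     = 0.4212


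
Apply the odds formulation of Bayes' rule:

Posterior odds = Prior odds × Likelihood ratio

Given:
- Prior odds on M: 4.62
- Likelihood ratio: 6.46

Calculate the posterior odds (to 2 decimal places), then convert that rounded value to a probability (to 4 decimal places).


Step 1: Calculate posterior odds
Posterior odds = Prior odds × LR
               = 4.62 × 6.46
               = 29.85

Step 2: Convert to probability
P(M|E) = Posterior odds / (1 + Posterior odds)
       = 29.85 / (1 + 29.85)
       = 29.85 / 30.85
       = 0.9676

The evidence increased P(M) from 0.8221 to 0.9676.


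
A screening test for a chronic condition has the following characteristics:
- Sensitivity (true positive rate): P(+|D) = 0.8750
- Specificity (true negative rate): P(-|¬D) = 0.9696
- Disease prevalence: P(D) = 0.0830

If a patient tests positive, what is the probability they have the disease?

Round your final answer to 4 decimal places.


Let D = has disease, + = positive test

Given:
- P(D) = 0.0830 (prevalence)
- P(+|D) = 0.8750 (sensitivity)
- P(-|¬D) = 0.9696 (specificity)
- P(+|¬D) = 0.0304 (false positive rate = 1 - specificity)

Step 1: Find P(+)
P(+) = P(+|D)P(D) + P(+|¬D)P(¬D)
     = 0.8750 × 0.0830 + 0.0304 × 0.9170
     = 0.07262500 + 0.02787680
     = 0.10050180

Step 2: Apply Bayes' theorem for P(D|+)
P(D|+) = P(+|D)P(D) / P(+)
       = 0.07262500 / 0.10050180
       = 0.7226


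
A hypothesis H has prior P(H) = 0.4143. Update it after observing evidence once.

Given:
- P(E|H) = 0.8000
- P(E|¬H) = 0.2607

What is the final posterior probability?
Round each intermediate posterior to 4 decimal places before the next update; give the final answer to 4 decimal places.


Sequential Bayesian updating:

Initial prior: P(H) = 0.4143

Update 1:
  P(E) = 0.8000 × 0.4143 + 0.2607 × 0.5857 = 0.33144000 + 0.15269199 = 0.48413199
  P(H|E) = 0.33144000 / 0.48413199 = 0.6846

Final posterior: 0.6846


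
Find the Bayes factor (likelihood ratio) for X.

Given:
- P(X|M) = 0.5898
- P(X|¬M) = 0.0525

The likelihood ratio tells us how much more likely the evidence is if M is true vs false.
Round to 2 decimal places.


Likelihood Ratio (LR) = P(X|M) / P(X|¬M)

LR = 0.5898 / 0.0525
   = 11.23

The evidence is 11.23 times more likely if M is true than if M is false.
Because LR exceeds 1, X is evidence for M.


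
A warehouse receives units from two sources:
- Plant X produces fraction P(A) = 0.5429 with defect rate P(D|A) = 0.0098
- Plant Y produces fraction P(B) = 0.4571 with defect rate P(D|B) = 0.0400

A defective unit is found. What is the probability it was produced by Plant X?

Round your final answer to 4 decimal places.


Let A = from Plant X, D = defective

Given:
- P(A) = 0.5429, P(B) = 0.4571
- P(D|A) = 0.0098, P(D|B) = 0.0400

Step 1: Find P(D)
P(D) = P(D|A)P(A) + P(D|B)P(B)
     = 0.0098 × 0.5429 + 0.0400 × 0.4571
     = 0.00532042 + 0.01828400
     = 0.02360442

Step 2: Apply Bayes' theorem
P(A|D) = P(D|A)P(A) / P(D)
       = 0.00532042 / 0.02360442
       = 0.2254


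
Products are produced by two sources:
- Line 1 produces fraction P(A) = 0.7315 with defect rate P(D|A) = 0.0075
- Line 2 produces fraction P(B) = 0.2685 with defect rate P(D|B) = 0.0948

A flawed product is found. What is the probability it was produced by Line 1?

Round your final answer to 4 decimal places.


Let A = from Line 1, D = flawed

Given:
- P(A) = 0.7315, P(B) = 0.2685
- P(D|A) = 0.0075, P(D|B) = 0.0948

Step 1: Find P(D)
P(D) = P(D|A)P(A) + P(D|B)P(B)
     = 0.0075 × 0.7315 + 0.0948 × 0.2685
     = 0.00548625 + 0.02545380
     = 0.03094005

Step 2: Apply Bayes' theorem
P(A|D) = P(D|A)P(A) / P(D)
       = 0.00548625 / 0.03094005
       = 0.1773


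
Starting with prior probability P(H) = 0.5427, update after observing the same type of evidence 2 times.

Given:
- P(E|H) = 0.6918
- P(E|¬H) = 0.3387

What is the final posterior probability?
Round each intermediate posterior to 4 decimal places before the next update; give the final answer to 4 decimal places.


Sequential Bayesian updating:

Initial prior: P(H) = 0.5427

Update 1:
  P(E) = 0.6918 × 0.5427 + 0.3387 × 0.4573 = 0.37543986 + 0.15488751 = 0.53032737
  P(H|E) = 0.37543986 / 0.53032737 = 0.7079

Update 2:
  P(E) = 0.6918 × 0.7079 + 0.3387 × 0.2921 = 0.48972522 + 0.09893427 = 0.58865949
  P(H|E) = 0.48972522 / 0.58865949 = 0.8319

Final posterior: 0.8319


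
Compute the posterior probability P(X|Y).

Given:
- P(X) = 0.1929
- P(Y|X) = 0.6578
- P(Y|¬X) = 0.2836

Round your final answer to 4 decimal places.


Bayes' theorem: P(X|Y) = P(Y|X) × P(X) / P(Y)

Step 1: Calculate P(Y) using law of total probability
P(Y) = P(Y|X)P(X) + P(Y|¬X)P(¬X)
     = 0.6578 × 0.1929 + 0.2836 × 0.8071
     = 0.12688962 + 0.22889356
     = 0.35578318

Step 2: Apply Bayes' theorem
P(X|Y) = P(Y|X) × P(X) / P(Y)
       = 0.12688962 / 0.35578318
       = 0.3566


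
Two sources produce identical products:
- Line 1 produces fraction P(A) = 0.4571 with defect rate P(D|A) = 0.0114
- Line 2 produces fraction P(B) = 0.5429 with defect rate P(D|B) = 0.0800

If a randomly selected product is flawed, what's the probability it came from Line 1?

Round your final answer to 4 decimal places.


Let A = from Line 1, D = flawed

Given:
- P(A) = 0.4571, P(B) = 0.5429
- P(D|A) = 0.0114, P(D|B) = 0.0800

Step 1: Find P(D)
P(D) = P(D|A)P(A) + P(D|B)P(B)
     = 0.0114 × 0.4571 + 0.0800 × 0.5429
     = 0.00521094 + 0.04343200
     = 0.04864294

Step 2: Apply Bayes' theorem
P(A|D) = P(D|A)P(A) / P(D)
       = 0.00521094 / 0.04864294
       = 0.1071


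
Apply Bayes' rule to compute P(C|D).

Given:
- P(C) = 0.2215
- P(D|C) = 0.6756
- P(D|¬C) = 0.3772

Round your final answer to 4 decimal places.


Bayes' theorem: P(C|D) = P(D|C) × P(C) / P(D)

Step 1: Calculate P(D) using law of total probability
P(D) = P(D|C)P(C) + P(D|¬C)P(¬C)
     = 0.6756 × 0.2215 + 0.3772 × 0.7785
     = 0.14964540 + 0.29365020
     = 0.44329560

Step 2: Apply Bayes' theorem
P(C|D) = P(D|C) × P(C) / P(D)
       = 0.14964540 / 0.44329560
       = 0.3376


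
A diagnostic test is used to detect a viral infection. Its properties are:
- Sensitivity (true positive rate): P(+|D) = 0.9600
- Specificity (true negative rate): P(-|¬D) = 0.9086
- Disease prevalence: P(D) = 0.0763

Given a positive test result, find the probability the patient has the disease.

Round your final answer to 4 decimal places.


Let D = has disease, + = positive test

Given:
- P(D) = 0.0763 (prevalence)
- P(+|D) = 0.9600 (sensitivity)
- P(-|¬D) = 0.9086 (specificity)
- P(+|¬D) = 0.0914 (false positive rate = 1 - specificity)

Step 1: Find P(+)
P(+) = P(+|D)P(D) + P(+|¬D)P(¬D)
     = 0.9600 × 0.0763 + 0.0914 × 0.9237
     = 0.07324800 + 0.08442618
     = 0.15767418

Step 2: Apply Bayes' theorem for P(D|+)
P(D|+) = P(+|D)P(D) / P(+)
       = 0.07324800 / 0.15767418
       = 0.4646


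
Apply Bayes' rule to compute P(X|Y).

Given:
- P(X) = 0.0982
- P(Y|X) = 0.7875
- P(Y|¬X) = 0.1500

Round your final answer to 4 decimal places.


Bayes' theorem: P(X|Y) = P(Y|X) × P(X) / P(Y)

Step 1: Calculate P(Y) using law of total probability
P(Y) = P(Y|X)P(X) + P(Y|¬X)P(¬X)
     = 0.7875 × 0.0982 + 0.1500 × 0.9018
     = 0.07733250 + 0.13527000
     = 0.21260250

Step 2: Apply Bayes' theorem
P(X|Y) = P(Y|X) × P(X) / P(Y)
       = 0.07733250 / 0.21260250
       = 0.3637


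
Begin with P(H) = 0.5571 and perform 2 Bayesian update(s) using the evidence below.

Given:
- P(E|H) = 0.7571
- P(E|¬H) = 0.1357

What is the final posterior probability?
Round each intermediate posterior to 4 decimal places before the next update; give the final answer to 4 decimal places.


Sequential Bayesian updating:

Initial prior: P(H) = 0.5571

Update 1:
  P(E) = 0.7571 × 0.5571 + 0.1357 × 0.4429 = 0.42178041 + 0.06010153 = 0.48188194
  P(H|E) = 0.42178041 / 0.48188194 = 0.8753

Update 2:
  P(E) = 0.7571 × 0.8753 + 0.1357 × 0.1247 = 0.66268963 + 0.01692179 = 0.67961142
  P(H|E) = 0.66268963 / 0.67961142 = 0.9751

Final posterior: 0.9751


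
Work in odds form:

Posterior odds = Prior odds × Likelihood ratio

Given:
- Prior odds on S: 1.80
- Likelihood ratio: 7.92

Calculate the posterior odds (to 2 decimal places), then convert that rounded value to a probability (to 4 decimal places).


Step 1: Calculate posterior odds
Posterior odds = Prior odds × LR
               = 1.80 × 7.92
               = 14.26

Step 2: Convert to probability
P(S|E) = Posterior odds / (1 + Posterior odds)
       = 14.26 / (1 + 14.26)
       = 14.26 / 15.26
       = 0.9345

The evidence increased P(S) from 0.6429 to 0.9345.


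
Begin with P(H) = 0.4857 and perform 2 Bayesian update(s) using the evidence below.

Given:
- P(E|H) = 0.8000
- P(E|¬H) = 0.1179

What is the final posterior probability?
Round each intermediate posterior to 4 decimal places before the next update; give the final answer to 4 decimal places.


Sequential Bayesian updating:

Initial prior: P(H) = 0.4857

Update 1:
  P(E) = 0.8000 × 0.4857 + 0.1179 × 0.5143 = 0.38856000 + 0.06063597 = 0.44919597
  P(H|E) = 0.38856000 / 0.44919597 = 0.8650

Update 2:
  P(E) = 0.8000 × 0.8650 + 0.1179 × 0.1350 = 0.69200000 + 0.01591650 = 0.70791650
  P(H|E) = 0.69200000 / 0.70791650 = 0.9775

Final posterior: 0.9775


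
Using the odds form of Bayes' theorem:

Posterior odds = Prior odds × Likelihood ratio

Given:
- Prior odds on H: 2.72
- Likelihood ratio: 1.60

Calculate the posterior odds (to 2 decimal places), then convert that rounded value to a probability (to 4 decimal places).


Step 1: Calculate posterior odds
Posterior odds = Prior odds × LR
               = 2.72 × 1.60
               = 4.35

Step 2: Convert to probability
P(H|E) = Posterior odds / (1 + Posterior odds)
       = 4.35 / (1 + 4.35)
       = 4.35 / 5.35
       = 0.8131

The evidence increased P(H) from 0.7312 to 0.8131.


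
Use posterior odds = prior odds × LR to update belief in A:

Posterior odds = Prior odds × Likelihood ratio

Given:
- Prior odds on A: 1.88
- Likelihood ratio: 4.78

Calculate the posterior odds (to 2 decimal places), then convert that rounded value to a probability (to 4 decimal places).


Step 1: Calculate posterior odds
Posterior odds = Prior odds × LR
               = 1.88 × 4.78
               = 8.99

Step 2: Convert to probability
P(A|E) = Posterior odds / (1 + Posterior odds)
       = 8.99 / (1 + 8.99)
       = 8.99 / 9.99
       = 0.8999

The evidence increased P(A) from 0.6528 to 0.8999.


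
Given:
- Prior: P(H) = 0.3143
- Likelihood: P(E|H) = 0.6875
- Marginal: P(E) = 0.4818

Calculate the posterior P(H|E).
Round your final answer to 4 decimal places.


Using Bayes' theorem:

P(H|E) = P(E|H) × P(H) / P(E)
       = 0.6875 × 0.3143 / 0.4818
       = 0.21608125 / 0.4818
       = 0.4485

The evidence strengthens our belief in H.
Prior: 0.3143 → Posterior: 0.4485


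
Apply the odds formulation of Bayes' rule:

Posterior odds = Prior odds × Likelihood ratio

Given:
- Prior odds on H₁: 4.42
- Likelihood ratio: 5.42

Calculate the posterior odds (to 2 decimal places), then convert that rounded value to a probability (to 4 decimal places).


Step 1: Calculate posterior odds
Posterior odds = Prior odds × LR
               = 4.42 × 5.42
               = 23.96

Step 2: Convert to probability
P(H₁|E) = Posterior odds / (1 + Posterior odds)
       = 23.96 / (1 + 23.96)
       = 23.96 / 24.96
       = 0.9599

The evidence increased P(H₁) from 0.8155 to 0.9599.


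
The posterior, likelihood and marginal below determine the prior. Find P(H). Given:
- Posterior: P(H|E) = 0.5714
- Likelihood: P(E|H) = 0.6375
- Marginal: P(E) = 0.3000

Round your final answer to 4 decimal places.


From Bayes' theorem: P(H|E) = P(E|H) × P(H) / P(E)

Rearranging for P(H):
P(H) = P(H|E) × P(E) / P(E|H)
     = 0.5714 × 0.3000 / 0.6375
     = 0.17142000 / 0.6375
     = 0.2689


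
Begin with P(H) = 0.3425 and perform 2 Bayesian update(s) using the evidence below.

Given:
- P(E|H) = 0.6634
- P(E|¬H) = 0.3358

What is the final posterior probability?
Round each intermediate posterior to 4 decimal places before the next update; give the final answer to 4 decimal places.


Sequential Bayesian updating:

Initial prior: P(H) = 0.3425

Update 1:
  P(E) = 0.6634 × 0.3425 + 0.3358 × 0.6575 = 0.22721450 + 0.22078850 = 0.44800300
  P(H|E) = 0.22721450 / 0.44800300 = 0.5072

Update 2:
  P(E) = 0.6634 × 0.5072 + 0.3358 × 0.4928 = 0.33647648 + 0.16548224 = 0.50195872
  P(H|E) = 0.33647648 / 0.50195872 = 0.6703

Final posterior: 0.6703


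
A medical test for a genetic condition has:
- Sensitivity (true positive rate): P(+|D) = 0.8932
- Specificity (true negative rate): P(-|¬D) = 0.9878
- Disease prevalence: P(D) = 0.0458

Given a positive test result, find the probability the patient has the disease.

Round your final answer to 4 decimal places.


Let D = has disease, + = positive test

Given:
- P(D) = 0.0458 (prevalence)
- P(+|D) = 0.8932 (sensitivity)
- P(-|¬D) = 0.9878 (specificity)
- P(+|¬D) = 0.0122 (false positive rate = 1 - specificity)

Step 1: Find P(+)
P(+) = P(+|D)P(D) + P(+|¬D)P(¬D)
     = 0.8932 × 0.0458 + 0.0122 × 0.9542
     = 0.04090856 + 0.01164124
     = 0.05254980

Step 2: Apply Bayes' theorem for P(D|+)
P(D|+) = P(+|D)P(D) / P(+)
       = 0.04090856 / 0.05254980
       = 0.7785


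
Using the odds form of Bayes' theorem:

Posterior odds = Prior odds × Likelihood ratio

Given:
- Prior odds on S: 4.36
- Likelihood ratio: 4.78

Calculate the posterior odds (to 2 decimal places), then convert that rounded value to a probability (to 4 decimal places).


Step 1: Calculate posterior odds
Posterior odds = Prior odds × LR
               = 4.36 × 4.78
               = 20.84

Step 2: Convert to probability
P(S|E) = Posterior odds / (1 + Posterior odds)
       = 20.84 / (1 + 20.84)
       = 20.84 / 21.84
       = 0.9542

The evidence increased P(S) from 0.8134 to 0.9542.


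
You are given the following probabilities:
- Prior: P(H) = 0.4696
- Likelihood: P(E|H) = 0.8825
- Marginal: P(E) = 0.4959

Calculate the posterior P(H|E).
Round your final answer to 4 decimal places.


Using Bayes' theorem:

P(H|E) = P(E|H) × P(H) / P(E)
       = 0.8825 × 0.4696 / 0.4959
       = 0.41442200 / 0.4959
       = 0.8357

The evidence strengthens our belief in H.
Prior: 0.4696 → Posterior: 0.8357


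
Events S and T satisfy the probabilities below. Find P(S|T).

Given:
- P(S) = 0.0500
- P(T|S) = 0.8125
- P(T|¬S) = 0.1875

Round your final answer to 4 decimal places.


Bayes' theorem: P(S|T) = P(T|S) × P(S) / P(T)

Step 1: Calculate P(T) using law of total probability
P(T) = P(T|S)P(S) + P(T|¬S)P(¬S)
     = 0.8125 × 0.0500 + 0.1875 × 0.9500
     = 0.04062500 + 0.17812500
     = 0.21875000

Step 2: Apply Bayes' theorem
P(S|T) = P(T|S) × P(S) / P(T)
       = 0.04062500 / 0.21875000
       = 0.1857


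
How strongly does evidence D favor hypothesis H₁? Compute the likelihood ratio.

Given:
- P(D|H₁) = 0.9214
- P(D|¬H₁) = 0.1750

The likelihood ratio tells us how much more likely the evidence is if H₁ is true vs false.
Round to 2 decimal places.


Likelihood Ratio (LR) = P(D|H₁) / P(D|¬H₁)

LR = 0.9214 / 0.1750
   = 5.27

The evidence is 5.27 times more likely if H₁ is true than if H₁ is false.
LR > 1, so observing D raises the odds in favor of H₁.


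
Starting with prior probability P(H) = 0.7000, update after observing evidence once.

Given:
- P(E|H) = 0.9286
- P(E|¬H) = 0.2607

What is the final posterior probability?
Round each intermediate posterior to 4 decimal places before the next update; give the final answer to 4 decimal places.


Sequential Bayesian updating:

Initial prior: P(H) = 0.7000

Update 1:
  P(E) = 0.9286 × 0.7000 + 0.2607 × 0.3000 = 0.65002000 + 0.07821000 = 0.72823000
  P(H|E) = 0.65002000 / 0.72823000 = 0.8926

Final posterior: 0.8926


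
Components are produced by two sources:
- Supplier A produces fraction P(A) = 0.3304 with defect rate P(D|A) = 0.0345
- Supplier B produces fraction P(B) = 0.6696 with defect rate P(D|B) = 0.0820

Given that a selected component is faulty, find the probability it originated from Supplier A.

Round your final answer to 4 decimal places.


Let A = from Supplier A, D = faulty

Given:
- P(A) = 0.3304, P(B) = 0.6696
- P(D|A) = 0.0345, P(D|B) = 0.0820

Step 1: Find P(D)
P(D) = P(D|A)P(A) + P(D|B)P(B)
     = 0.0345 × 0.3304 + 0.0820 × 0.6696
     = 0.01139880 + 0.05490720
     = 0.06630600

Step 2: Apply Bayes' theorem
P(A|D) = P(D|A)P(A) / P(D)
       = 0.01139880 / 0.06630600
       = 0.1719


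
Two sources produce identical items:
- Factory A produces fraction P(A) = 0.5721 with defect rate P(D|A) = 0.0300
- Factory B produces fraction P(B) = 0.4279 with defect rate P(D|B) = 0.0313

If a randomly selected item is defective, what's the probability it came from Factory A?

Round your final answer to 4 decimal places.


Let A = from Factory A, D = defective

Given:
- P(A) = 0.5721, P(B) = 0.4279
- P(D|A) = 0.0300, P(D|B) = 0.0313

Step 1: Find P(D)
P(D) = P(D|A)P(A) + P(D|B)P(B)
     = 0.0300 × 0.5721 + 0.0313 × 0.4279
     = 0.01716300 + 0.01339327
     = 0.03055627

Step 2: Apply Bayes' theorem
P(A|D) = P(D|A)P(A) / P(D)
       = 0.01716300 / 0.03055627
       = 0.5617


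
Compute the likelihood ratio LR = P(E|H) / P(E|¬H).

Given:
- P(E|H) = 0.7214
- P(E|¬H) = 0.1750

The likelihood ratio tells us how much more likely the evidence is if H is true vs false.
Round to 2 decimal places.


Likelihood Ratio (LR) = P(E|H) / P(E|¬H)

LR = 0.7214 / 0.1750
   = 4.12

The evidence is 4.12 times more likely if H is true than if H is false.
LR > 1, so observing E raises the odds in favor of H.


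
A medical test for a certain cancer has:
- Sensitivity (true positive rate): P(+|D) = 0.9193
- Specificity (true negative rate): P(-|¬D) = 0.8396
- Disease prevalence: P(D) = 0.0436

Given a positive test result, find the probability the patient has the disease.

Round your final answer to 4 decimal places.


Let D = has disease, + = positive test

Given:
- P(D) = 0.0436 (prevalence)
- P(+|D) = 0.9193 (sensitivity)
- P(-|¬D) = 0.8396 (specificity)
- P(+|¬D) = 0.1604 (false positive rate = 1 - specificity)

Step 1: Find P(+)
P(+) = P(+|D)P(D) + P(+|¬D)P(¬D)
     = 0.9193 × 0.0436 + 0.1604 × 0.9564
     = 0.04008148 + 0.15340656
     = 0.19348804

Step 2: Apply Bayes' theorem for P(D|+)
P(D|+) = P(+|D)P(D) / P(+)
       = 0.04008148 / 0.19348804
       = 0.2072


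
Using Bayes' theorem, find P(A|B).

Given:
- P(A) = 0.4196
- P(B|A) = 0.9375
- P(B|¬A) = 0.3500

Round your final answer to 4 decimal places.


Bayes' theorem: P(A|B) = P(B|A) × P(A) / P(B)

Step 1: Calculate P(B) using law of total probability
P(B) = P(B|A)P(A) + P(B|¬A)P(¬A)
     = 0.9375 × 0.4196 + 0.3500 × 0.5804
     = 0.39337500 + 0.20314000
     = 0.59651500

Step 2: Apply Bayes' theorem
P(A|B) = P(B|A) × P(A) / P(B)
       = 0.39337500 / 0.59651500
       = 0.6595


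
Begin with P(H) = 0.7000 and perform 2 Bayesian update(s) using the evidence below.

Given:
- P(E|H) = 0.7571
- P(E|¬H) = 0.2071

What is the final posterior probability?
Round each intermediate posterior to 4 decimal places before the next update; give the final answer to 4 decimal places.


Sequential Bayesian updating:

Initial prior: P(H) = 0.7000

Update 1:
  P(E) = 0.7571 × 0.7000 + 0.2071 × 0.3000 = 0.52997000 + 0.06213000 = 0.59210000
  P(H|E) = 0.52997000 / 0.59210000 = 0.8951

Update 2:
  P(E) = 0.7571 × 0.8951 + 0.2071 × 0.1049 = 0.67768021 + 0.02172479 = 0.69940500
  P(H|E) = 0.67768021 / 0.69940500 = 0.9689

Final posterior: 0.9689


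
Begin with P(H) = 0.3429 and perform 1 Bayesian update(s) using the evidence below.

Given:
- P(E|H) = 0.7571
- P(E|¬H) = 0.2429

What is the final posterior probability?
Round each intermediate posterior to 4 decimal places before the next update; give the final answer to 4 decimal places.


Sequential Bayesian updating:

Initial prior: P(H) = 0.3429

Update 1:
  P(E) = 0.7571 × 0.3429 + 0.2429 × 0.6571 = 0.25960959 + 0.15960959 = 0.41921918
  P(H|E) = 0.25960959 / 0.41921918 = 0.6193

Final posterior: 0.6193


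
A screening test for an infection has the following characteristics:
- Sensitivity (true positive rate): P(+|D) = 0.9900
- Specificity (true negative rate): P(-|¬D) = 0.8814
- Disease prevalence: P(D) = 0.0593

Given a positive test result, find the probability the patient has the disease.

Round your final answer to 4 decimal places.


Let D = has disease, + = positive test

Given:
- P(D) = 0.0593 (prevalence)
- P(+|D) = 0.9900 (sensitivity)
- P(-|¬D) = 0.8814 (specificity)
- P(+|¬D) = 0.1186 (false positive rate = 1 - specificity)

Step 1: Find P(+)
P(+) = P(+|D)P(D) + P(+|¬D)P(¬D)
     = 0.9900 × 0.0593 + 0.1186 × 0.9407
     = 0.05870700 + 0.11156702
     = 0.17027402

Step 2: Apply Bayes' theorem for P(D|+)
P(D|+) = P(+|D)P(D) / P(+)
       = 0.05870700 / 0.17027402
       = 0.3448


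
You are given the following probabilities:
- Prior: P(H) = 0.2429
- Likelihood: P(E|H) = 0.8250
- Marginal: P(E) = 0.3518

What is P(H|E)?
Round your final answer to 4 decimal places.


Using Bayes' theorem:

P(H|E) = P(E|H) × P(H) / P(E)
       = 0.8250 × 0.2429 / 0.3518
       = 0.20039250 / 0.3518
       = 0.5696

The evidence strengthens our belief in H.
Prior: 0.2429 → Posterior: 0.5696


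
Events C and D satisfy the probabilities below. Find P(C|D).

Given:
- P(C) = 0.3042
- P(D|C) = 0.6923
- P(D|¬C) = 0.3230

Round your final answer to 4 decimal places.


Bayes' theorem: P(C|D) = P(D|C) × P(C) / P(D)

Step 1: Calculate P(D) using law of total probability
P(D) = P(D|C)P(C) + P(D|¬C)P(¬C)
     = 0.6923 × 0.3042 + 0.3230 × 0.6958
     = 0.21059766 + 0.22474340
     = 0.43534106

Step 2: Apply Bayes' theorem
P(C|D) = P(D|C) × P(C) / P(D)
       = 0.21059766 / 0.43534106
       = 0.4838


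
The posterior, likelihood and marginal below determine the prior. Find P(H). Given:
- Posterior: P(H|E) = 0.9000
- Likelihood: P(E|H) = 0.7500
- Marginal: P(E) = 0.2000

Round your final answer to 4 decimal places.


From Bayes' theorem: P(H|E) = P(E|H) × P(H) / P(E)

Rearranging for P(H):
P(H) = P(H|E) × P(E) / P(E|H)
     = 0.9000 × 0.2000 / 0.7500
     = 0.18000000 / 0.7500
     = 0.2400


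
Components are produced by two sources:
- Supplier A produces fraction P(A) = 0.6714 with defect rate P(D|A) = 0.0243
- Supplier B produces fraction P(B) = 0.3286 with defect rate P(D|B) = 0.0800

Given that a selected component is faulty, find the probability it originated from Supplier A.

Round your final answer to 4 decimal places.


Let A = from Supplier A, D = faulty

Given:
- P(A) = 0.6714, P(B) = 0.3286
- P(D|A) = 0.0243, P(D|B) = 0.0800

Step 1: Find P(D)
P(D) = P(D|A)P(A) + P(D|B)P(B)
     = 0.0243 × 0.6714 + 0.0800 × 0.3286
     = 0.01631502 + 0.02628800
     = 0.04260302

Step 2: Apply Bayes' theorem
P(A|D) = P(D|A)P(A) / P(D)
       = 0.01631502 / 0.04260302
       = 0.3830


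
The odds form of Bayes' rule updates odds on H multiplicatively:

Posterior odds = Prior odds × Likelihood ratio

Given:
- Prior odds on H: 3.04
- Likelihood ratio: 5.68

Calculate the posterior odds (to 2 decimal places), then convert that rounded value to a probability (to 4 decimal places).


Step 1: Calculate posterior odds
Posterior odds = Prior odds × LR
               = 3.04 × 5.68
               = 17.27

Step 2: Convert to probability
P(H|E) = Posterior odds / (1 + Posterior odds)
       = 17.27 / (1 + 17.27)
       = 17.27 / 18.27
       = 0.9453

The evidence increased P(H) from 0.7525 to 0.9453.


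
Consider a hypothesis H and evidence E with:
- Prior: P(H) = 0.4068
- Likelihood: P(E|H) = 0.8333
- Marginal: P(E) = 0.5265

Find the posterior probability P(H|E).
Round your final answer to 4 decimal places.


Using Bayes' theorem:

P(H|E) = P(E|H) × P(H) / P(E)
       = 0.8333 × 0.4068 / 0.5265
       = 0.33898644 / 0.5265
       = 0.6438

The evidence strengthens our belief in H.
Prior: 0.4068 → Posterior: 0.6438


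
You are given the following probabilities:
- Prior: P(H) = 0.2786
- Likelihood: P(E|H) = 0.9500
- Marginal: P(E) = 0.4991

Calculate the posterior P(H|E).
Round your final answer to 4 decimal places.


Using Bayes' theorem:

P(H|E) = P(E|H) × P(H) / P(E)
       = 0.9500 × 0.2786 / 0.4991
       = 0.26467000 / 0.4991
       = 0.5303

The evidence strengthens our belief in H.
Prior: 0.2786 → Posterior: 0.5303


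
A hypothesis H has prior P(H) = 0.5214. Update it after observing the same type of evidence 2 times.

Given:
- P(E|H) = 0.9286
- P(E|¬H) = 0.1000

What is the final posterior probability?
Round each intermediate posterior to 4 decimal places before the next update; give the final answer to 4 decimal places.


Sequential Bayesian updating:

Initial prior: P(H) = 0.5214

Update 1:
  P(E) = 0.9286 × 0.5214 + 0.1000 × 0.4786 = 0.48417204 + 0.04786000 = 0.53203204
  P(H|E) = 0.48417204 / 0.53203204 = 0.9100

Update 2:
  P(E) = 0.9286 × 0.9100 + 0.1000 × 0.0900 = 0.84502600 + 0.00900000 = 0.85402600
  P(H|E) = 0.84502600 / 0.85402600 = 0.9895

Final posterior: 0.9895


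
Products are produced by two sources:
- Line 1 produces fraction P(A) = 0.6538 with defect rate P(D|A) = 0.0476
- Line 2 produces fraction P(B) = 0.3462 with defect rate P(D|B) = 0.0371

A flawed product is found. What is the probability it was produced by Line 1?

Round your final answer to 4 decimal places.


Let A = from Line 1, D = flawed

Given:
- P(A) = 0.6538, P(B) = 0.3462
- P(D|A) = 0.0476, P(D|B) = 0.0371

Step 1: Find P(D)
P(D) = P(D|A)P(A) + P(D|B)P(B)
     = 0.0476 × 0.6538 + 0.0371 × 0.3462
     = 0.03112088 + 0.01284402
     = 0.04396490

Step 2: Apply Bayes' theorem
P(A|D) = P(D|A)P(A) / P(D)
       = 0.03112088 / 0.04396490
       = 0.7079


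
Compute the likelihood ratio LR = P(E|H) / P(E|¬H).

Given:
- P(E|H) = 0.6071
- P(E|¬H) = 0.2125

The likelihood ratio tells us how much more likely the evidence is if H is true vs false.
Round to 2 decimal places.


Likelihood Ratio (LR) = P(E|H) / P(E|¬H)

LR = 0.6071 / 0.2125
   = 2.86

The evidence is 2.86 times more likely if H is true than if H is false.
Since LR > 1, the evidence supports H over ¬H.


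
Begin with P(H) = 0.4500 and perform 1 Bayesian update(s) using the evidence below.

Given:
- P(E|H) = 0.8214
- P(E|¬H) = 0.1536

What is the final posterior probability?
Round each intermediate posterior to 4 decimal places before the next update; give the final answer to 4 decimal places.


Sequential Bayesian updating:

Initial prior: P(H) = 0.4500

Update 1:
  P(E) = 0.8214 × 0.4500 + 0.1536 × 0.5500 = 0.36963000 + 0.08448000 = 0.45411000
  P(H|E) = 0.36963000 / 0.45411000 = 0.8140

Final posterior: 0.8140


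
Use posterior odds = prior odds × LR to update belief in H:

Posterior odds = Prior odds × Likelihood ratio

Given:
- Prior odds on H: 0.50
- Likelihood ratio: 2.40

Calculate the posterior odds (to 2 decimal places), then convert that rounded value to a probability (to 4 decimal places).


Step 1: Calculate posterior odds
Posterior odds = Prior odds × LR
               = 0.50 × 2.40
               = 1.20

Step 2: Convert to probability
P(H|E) = Posterior odds / (1 + Posterior odds)
       = 1.20 / (1 + 1.20)
       = 1.20 / 2.20
       = 0.5455

The evidence increased P(H) from 0.3333 to 0.5455.


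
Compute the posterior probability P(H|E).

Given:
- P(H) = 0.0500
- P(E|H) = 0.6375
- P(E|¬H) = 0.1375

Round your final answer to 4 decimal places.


Bayes' theorem: P(H|E) = P(E|H) × P(H) / P(E)

Step 1: Calculate P(E) using law of total probability
P(E) = P(E|H)P(H) + P(E|¬H)P(¬H)
     = 0.6375 × 0.0500 + 0.1375 × 0.9500
     = 0.03187500 + 0.13062500
     = 0.16250000

Step 2: Apply Bayes' theorem
P(H|E) = P(E|H) × P(H) / P(E)
       = 0.03187500 / 0.16250000
       = 0.1962


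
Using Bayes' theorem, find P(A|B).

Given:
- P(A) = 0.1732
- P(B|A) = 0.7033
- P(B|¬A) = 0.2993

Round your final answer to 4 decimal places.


Bayes' theorem: P(A|B) = P(B|A) × P(A) / P(B)

Step 1: Calculate P(B) using law of total probability
P(B) = P(B|A)P(A) + P(B|¬A)P(¬A)
     = 0.7033 × 0.1732 + 0.2993 × 0.8268
     = 0.12181156 + 0.24746124
     = 0.36927280

Step 2: Apply Bayes' theorem
P(A|B) = P(B|A) × P(A) / P(B)
       = 0.12181156 / 0.36927280
       = 0.3299


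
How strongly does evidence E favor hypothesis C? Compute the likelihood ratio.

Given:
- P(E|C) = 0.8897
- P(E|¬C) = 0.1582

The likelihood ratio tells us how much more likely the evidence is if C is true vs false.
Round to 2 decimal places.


Likelihood Ratio (LR) = P(E|C) / P(E|¬C)

LR = 0.8897 / 0.1582
   = 5.62

The evidence is 5.62 times more likely if C is true than if C is false.
Since LR > 1, the evidence supports C over ¬C.


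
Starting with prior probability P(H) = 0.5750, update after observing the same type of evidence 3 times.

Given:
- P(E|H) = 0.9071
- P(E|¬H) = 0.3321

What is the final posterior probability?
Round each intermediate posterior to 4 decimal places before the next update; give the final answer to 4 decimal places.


Sequential Bayesian updating:

Initial prior: P(H) = 0.5750

Update 1:
  P(E) = 0.9071 × 0.5750 + 0.3321 × 0.4250 = 0.52158250 + 0.14114250 = 0.66272500
  P(H|E) = 0.52158250 / 0.66272500 = 0.7870

Update 2:
  P(E) = 0.9071 × 0.7870 + 0.3321 × 0.2130 = 0.71388770 + 0.07073730 = 0.78462500
  P(H|E) = 0.71388770 / 0.78462500 = 0.9098

Update 3:
  P(E) = 0.9071 × 0.9098 + 0.3321 × 0.0902 = 0.82527958 + 0.02995542 = 0.85523500
  P(H|E) = 0.82527958 / 0.85523500 = 0.9650

Final posterior: 0.9650
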